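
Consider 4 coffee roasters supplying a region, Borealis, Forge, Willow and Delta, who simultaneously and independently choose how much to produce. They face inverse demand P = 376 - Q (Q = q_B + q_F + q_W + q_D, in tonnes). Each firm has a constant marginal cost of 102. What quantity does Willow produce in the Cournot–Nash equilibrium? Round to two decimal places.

54.80

A representative firm's profit is π_i = q_i(376 - Q) - 102q_i.
First-order condition (treating rivals' output as given): 274 - 2q_i - Σ_{j≠i} q_j = 0.
By symmetry each firm produces the same amount; substituting Σ_{j≠i} q_j = 3q_i yields q_i = 274/5.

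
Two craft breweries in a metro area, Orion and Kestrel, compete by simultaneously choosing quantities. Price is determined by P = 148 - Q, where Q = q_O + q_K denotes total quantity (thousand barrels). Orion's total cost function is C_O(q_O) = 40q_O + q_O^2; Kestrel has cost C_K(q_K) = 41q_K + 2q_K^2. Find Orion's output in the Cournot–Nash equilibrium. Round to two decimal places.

Orion's profit: π_O = (148 - Q)q_O - (40q_O + q_O²). Setting ∂π_O/∂q_O = 0: 108 - 4q_O - (q_K) = 0.
Kestrel's first-order condition: 107 - 6q_K - (q_O) = 0.
Rearranging gives the reaction functions q_O = (108 - q_K)/4 and q_K = (107 - q_O)/6.
Substituting one into the other gives q_O = 541/23 and q_K = 320/23.

23.52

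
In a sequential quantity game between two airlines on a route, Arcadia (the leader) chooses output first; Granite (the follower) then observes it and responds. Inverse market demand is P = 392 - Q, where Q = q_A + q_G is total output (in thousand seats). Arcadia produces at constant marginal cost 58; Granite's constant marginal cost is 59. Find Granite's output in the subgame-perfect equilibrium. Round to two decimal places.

82.75

Solve by backward induction. Given q_A, the follower Granite maximises π_G = (392 - q_A - q_G)q_G - 59q_G.
∂π_G/∂q_G = 333 - q_A - 2q_G = 0 gives the reaction function q_G = (333 - q_A)/2.
The leader anticipates this reaction. Substituting into P = 392 - Q gives P = 451/2 - (1/2)q_A, so π_A = (451/2 - (1/2)q_A)q_A - 58q_A.
Maximising: ∂π_A/∂q_A = 335/2 - q_A = 0, giving q_A = 335/2.
Then q_G = (333 - 335/2)/2 = 331/4.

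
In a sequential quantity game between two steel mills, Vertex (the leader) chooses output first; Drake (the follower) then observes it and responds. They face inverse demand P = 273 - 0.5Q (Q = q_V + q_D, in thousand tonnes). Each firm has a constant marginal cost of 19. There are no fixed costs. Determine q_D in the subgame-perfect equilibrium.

127

Solve by backward induction. Given q_V, the follower Drake maximises π_D = (273 - (1/2)q_V - (1/2)q_D)q_D - 19q_D.
Setting the follower's marginal profit to zero, 254 - (1/2)q_V - q_D = 0, i.e. q_D = (254 - (1/2)q_V).
Vertex substitutes q_D(q_V) into its own profit: π_V = q_V(273 - (1/2)q_V - (254 - (1/2)q_V)/2) - 19q_V = (146 - (1/4)q_V)q_V - 19q_V.
Maximising: ∂π_V/∂q_V = 127 - (1/2)q_V = 0, giving q_V = 254.
Then q_D = (254 - (1/2)·254) = 127.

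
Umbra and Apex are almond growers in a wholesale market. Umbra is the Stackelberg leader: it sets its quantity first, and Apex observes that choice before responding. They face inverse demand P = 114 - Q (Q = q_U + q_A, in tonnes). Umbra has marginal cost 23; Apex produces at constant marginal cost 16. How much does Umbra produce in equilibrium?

42

The follower Apex best-responds to any q_U: π_A = (114 - Q)q_A - 16q_A.
∂π_A/∂q_A = 98 - q_U - 2q_A = 0 gives the reaction function q_A = (98 - q_U)/2.
The leader anticipates this reaction. Substituting into P = 114 - Q gives P = 65 - (1/2)q_U, so π_U = (65 - (1/2)q_U)q_U - 23q_U.
Maximising: ∂π_U/∂q_U = 42 - q_U = 0, giving q_U = 42.
Then q_A = (98 - 42)/2 = 28.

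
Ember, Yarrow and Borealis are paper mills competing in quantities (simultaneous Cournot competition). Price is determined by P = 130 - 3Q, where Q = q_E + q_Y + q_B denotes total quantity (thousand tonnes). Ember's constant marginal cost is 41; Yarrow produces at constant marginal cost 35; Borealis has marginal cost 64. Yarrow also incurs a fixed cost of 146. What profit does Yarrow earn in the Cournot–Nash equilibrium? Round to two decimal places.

206.08

Ember's profit: π_E = (130 - 3Q)q_E - (41q_E). Setting ∂π_E/∂q_E = 0: 89 - 6q_E - 3(q_Y + q_B) = 0.
Yarrow's first-order condition: 95 - 6q_Y - 3(q_E + q_B) = 0.
Borealis's profit: π_B = (130 - 3Q)q_B - (64q_B). Setting ∂π_B/∂q_B = 0: 66 - 6q_B - 3(q_E + q_Y) = 0.
Adding the 3 conditions: 250 − 6Q − 6Q = 0, i.e. Q = 125/6.
Back-substituting: q_E = (89 − 125/2)/3 = 53/6, q_Y = (95 − 125/2)/3 = 65/6, q_B = (66 − 125/2)/3 = 7/6.
Price P = 130 - 3·(125/6) = 135/2.
Yarrow's profit: (135/2 - 35)·(65/6) - 146 = 206.0833.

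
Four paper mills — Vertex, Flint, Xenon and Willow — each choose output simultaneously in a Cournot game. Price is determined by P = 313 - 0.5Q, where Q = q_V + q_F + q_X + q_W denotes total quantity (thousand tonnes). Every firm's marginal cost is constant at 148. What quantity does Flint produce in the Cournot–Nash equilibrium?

Each firm earns π_i = (313 - 0.5Q)q_i - 148q_i.
Setting ∂π_i/∂q_i = 0 with rivals' quantities fixed: 165 - q_i - (1/2)·Σ_{j≠i} q_j = 0.
By symmetry each firm produces the same amount; substituting Σ_{j≠i} q_j = 3q_i yields q_i = 165/(5/2) = 66.

66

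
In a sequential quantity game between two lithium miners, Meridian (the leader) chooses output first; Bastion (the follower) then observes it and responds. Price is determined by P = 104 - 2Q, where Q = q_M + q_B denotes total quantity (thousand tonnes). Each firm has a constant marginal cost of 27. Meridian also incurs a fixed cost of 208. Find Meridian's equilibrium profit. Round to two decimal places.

The follower Bastion best-responds to any q_M: π_B = (104 - 2Q)q_B - 27q_B.
Setting the follower's marginal profit to zero, 77 - 2q_M - 4q_B = 0, i.e. q_B = (77 - 2q_M)/4.
The leader anticipates this reaction. Substituting into P = 104 - 2Q gives P = 131/2 - q_M, so π_M = (131/2 - q_M)q_M - 27q_M.
The leader's first-order condition 77/2 - 2q_M = 0 yields q_M = 77/4.
Then q_B = (77 - 2·(77/4))/4 = 77/8.
Price P = 104 - 2·(231/8) = 185/4.
Meridian's profit: (185/4 - 27)·(77/4) - 208 = 162.5625.

162.56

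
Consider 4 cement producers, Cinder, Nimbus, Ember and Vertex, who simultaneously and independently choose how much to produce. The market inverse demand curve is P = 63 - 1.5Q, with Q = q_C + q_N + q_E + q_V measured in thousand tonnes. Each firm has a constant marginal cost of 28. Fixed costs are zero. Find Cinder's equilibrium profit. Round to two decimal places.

32.67

Each firm earns π_i = (63 - 1.5Q)q_i - 28q_i.
Setting ∂π_i/∂q_i = 0 with rivals' quantities fixed: 35 - 3q_i - (3/2)·Σ_{j≠i} q_j = 0.
By symmetry each firm produces the same amount; substituting Σ_{j≠i} q_j = 3q_i yields q_i = 35/(15/2) = 14/3.
Price P = 63 - (3/2)·(56/3) = 35.
Cinder's profit: (35 - 28)·(14/3) = 98/3.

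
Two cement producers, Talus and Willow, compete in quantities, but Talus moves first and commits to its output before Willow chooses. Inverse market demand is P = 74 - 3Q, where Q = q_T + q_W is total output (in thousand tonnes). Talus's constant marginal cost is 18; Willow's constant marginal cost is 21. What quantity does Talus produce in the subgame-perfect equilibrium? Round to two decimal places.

9.83

Solve by backward induction. Given q_T, the follower Willow maximises π_W = (74 - 3q_T - 3q_W)q_W - 21q_W.
Setting the follower's marginal profit to zero, 53 - 3q_T - 6q_W = 0, i.e. q_W = (53 - 3q_T)/6.
The leader anticipates this reaction. Substituting into P = 74 - 3Q gives P = 95/2 - (3/2)q_T, so π_T = (95/2 - (3/2)q_T)q_T - 18q_T.
The leader's first-order condition 59/2 - 3q_T = 0 yields q_T = 59/6.
Then q_W = (53 - 3·(59/6))/6 = 47/12.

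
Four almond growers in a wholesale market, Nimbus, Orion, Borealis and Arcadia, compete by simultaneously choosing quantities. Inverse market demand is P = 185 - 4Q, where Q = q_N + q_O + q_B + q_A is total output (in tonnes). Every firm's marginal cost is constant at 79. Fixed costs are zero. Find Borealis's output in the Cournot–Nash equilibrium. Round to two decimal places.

Each firm earns π_i = (185 - 4Q)q_i - 79q_i.
Setting ∂π_i/∂q_i = 0 with rivals' quantities fixed: 106 - 8q_i - 4·Σ_{j≠i} q_j = 0.
By symmetry each firm produces the same amount; substituting Σ_{j≠i} q_j = 3q_i yields q_i = 106/20 = 53/10.

5.30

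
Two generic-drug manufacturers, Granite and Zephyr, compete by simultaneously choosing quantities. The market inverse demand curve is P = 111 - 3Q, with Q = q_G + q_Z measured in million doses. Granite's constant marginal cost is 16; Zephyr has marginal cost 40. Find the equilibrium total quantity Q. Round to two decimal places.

18.44

Granite's profit: π_G = (111 - 3Q)q_G - (16q_G). Setting ∂π_G/∂q_G = 0: 95 - 6q_G - 3(q_Z) = 0.
Zephyr's first-order condition: 71 - 6q_Z - 3(q_G) = 0.
Rearranging gives the reaction functions q_G = (95 - 3q_Z)/6 and q_Z = (71 - 3q_G)/6.
Substituting one into the other gives q_G = 119/9 and q_Z = 47/9.
Total output Q = 119/9 + 47/9 = 166/9.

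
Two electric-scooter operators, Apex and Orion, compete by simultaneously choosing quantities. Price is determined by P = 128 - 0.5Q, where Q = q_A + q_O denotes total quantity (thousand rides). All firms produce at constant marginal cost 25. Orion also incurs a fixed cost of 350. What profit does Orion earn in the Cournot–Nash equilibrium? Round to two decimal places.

2007.56

A representative firm's profit is π_i = q_i(128 - 0.5Q) - 25q_i.
First-order condition (treating rivals' output as given): 103 - q_i - (1/2)q_j = 0.
By symmetry each firm produces the same amount; substituting q_j = q_i yields q_i = 103/(3/2) = 206/3.
Price P = 128 - (1/2)·(412/3) = 178/3.
Orion's profit: (178/3 - 25)·(206/3) - 350 = 2007.5556.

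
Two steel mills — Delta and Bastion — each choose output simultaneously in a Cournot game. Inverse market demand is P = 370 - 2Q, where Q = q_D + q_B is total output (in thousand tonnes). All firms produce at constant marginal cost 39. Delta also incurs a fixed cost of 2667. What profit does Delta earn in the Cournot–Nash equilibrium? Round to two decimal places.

3419.72

A representative firm's profit is π_i = q_i(370 - 2Q) - 39q_i.
First-order condition (treating rivals' output as given): 331 - 4q_i - 2q_j = 0.
With identical firms every q_j equals q_i, so q_j = q_i and 331 = 6q_i, giving q_i = 331/6.
Price P = 370 - 2·(331/3) = 448/3.
Delta's profit: (448/3 - 39)·(331/6) - 2667 = 3419.7222.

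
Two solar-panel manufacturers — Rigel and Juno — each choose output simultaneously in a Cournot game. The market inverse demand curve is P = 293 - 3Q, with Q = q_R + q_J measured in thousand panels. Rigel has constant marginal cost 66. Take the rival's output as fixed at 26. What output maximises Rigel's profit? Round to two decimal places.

With the rival's output fixed at 26, Rigel's profit is π_R = (293 - 3·26 - 3q_R)q_R - (66q_R) = (215 - 3q_R)q_R - (66q_R).
∂π_R/∂q_R = 149 - 6q_R = 0, so q_R = 149/6.

24.83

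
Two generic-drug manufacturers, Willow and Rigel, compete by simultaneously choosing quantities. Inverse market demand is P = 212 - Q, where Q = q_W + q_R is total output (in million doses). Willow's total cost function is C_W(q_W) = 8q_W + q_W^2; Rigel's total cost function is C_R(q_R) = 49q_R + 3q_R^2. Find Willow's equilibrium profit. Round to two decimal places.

Willow's profit: π_W = (212 - Q)q_W - (8q_W + q_W²). Setting ∂π_W/∂q_W = 0: 204 - 4q_W - (q_R) = 0.
Rigel's profit: π_R = (212 - Q)q_R - (49q_R + 3q_R²). Setting ∂π_R/∂q_R = 0: 163 - 8q_R - (q_W) = 0.
So q_W = (204 - q_R)/4 and q_R = (163 - q_W)/8.
Solving the pair: q_W = 1469/31, q_R = 448/31.
Price P = 212 - 1917/31 = 150.1613.
Willow's profit: 150.1613·(1469/31) - 8·(1469/31) - (1469/31)² = 4491.0739.

4491.07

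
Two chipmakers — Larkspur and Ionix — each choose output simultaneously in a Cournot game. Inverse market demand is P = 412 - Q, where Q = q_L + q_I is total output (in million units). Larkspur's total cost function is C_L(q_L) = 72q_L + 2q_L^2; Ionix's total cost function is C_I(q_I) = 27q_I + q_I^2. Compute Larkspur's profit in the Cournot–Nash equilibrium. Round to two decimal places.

Larkspur's profit: π_L = (412 - Q)q_L - (72q_L + 2q_L²). Setting ∂π_L/∂q_L = 0: 340 - 6q_L - (q_I) = 0.
Ionix's first-order condition: 385 - 4q_I - (q_L) = 0.
Best responses: q_L = (340 - q_I)/6, q_I = (385 - q_L)/4.
Solving the pair: q_L = 975/23, q_I = 1970/23.
Price P = 412 - 128.0435 = 283.9565.
Larkspur's profit: 283.9565·(975/23) - 72·(975/23) - 2(975/23)² = 5391.0681.

5391.07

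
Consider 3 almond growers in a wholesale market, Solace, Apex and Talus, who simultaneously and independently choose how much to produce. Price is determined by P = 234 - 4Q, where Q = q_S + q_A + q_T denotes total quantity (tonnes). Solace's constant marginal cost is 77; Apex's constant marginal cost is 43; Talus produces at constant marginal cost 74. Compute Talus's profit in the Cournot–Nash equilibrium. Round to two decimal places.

Solace's profit: π_S = (234 - 4Q)q_S - (77q_S). Setting ∂π_S/∂q_S = 0: 157 - 8q_S - 4(q_A + q_T) = 0.
Apex's first-order condition: 191 - 8q_A - 4(q_S + q_T) = 0.
Talus's first-order condition: 160 - 8q_T - 4(q_S + q_A) = 0.
Adding the 3 conditions: 508 − 8Q − 8Q = 0, i.e. Q = 127/4.
Back-substituting: q_S = (157 − 127)/4 = 15/2, q_A = (191 − 127)/4 = 16, q_T = (160 − 127)/4 = 33/4.
Price P = 234 - 4·(127/4) = 107.
Talus's profit: (107 - 74)·(33/4) = 1089/4.

272.25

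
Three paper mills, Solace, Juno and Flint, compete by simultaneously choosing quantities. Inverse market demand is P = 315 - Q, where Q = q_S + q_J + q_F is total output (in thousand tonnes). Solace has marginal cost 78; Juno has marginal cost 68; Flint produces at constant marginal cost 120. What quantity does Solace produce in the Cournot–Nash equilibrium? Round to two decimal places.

Solace's profit: π_S = (315 - Q)q_S - (78q_S). Setting ∂π_S/∂q_S = 0: 237 - 2q_S - (q_J + q_F) = 0.
Juno's profit: π_J = (315 - Q)q_J - (68q_J). Setting ∂π_J/∂q_J = 0: 247 - 2q_J - (q_S + q_F) = 0.
Flint's profit: π_F = (315 - Q)q_F - (120q_F). Setting ∂π_F/∂q_F = 0: 195 - 2q_F - (q_S + q_J) = 0.
Adding the 3 conditions: 679 − 2Q − 2Q = 0, i.e. Q = 679/4.
Back-substituting: q_S = (237 − 679/4) = 269/4, q_J = (247 − 679/4) = 309/4, q_F = (195 − 679/4) = 101/4.

67.25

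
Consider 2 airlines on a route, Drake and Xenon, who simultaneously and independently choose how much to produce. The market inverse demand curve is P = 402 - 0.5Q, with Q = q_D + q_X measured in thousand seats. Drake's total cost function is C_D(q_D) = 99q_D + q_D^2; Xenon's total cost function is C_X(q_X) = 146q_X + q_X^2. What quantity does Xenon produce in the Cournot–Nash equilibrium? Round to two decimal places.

Drake's profit: π_D = (402 - 0.5Q)q_D - (99q_D + q_D²). Setting ∂π_D/∂q_D = 0: 303 - 3q_D - (1/2)(q_X) = 0.
Xenon's first-order condition: 256 - 3q_X - (1/2)(q_D) = 0.
Rearranging gives the reaction functions q_D = (303 - (1/2)q_X)/3 and q_X = (256 - (1/2)q_D)/3.
Solving the pair: q_D = 89.2571, q_X = 70.4571.

70.46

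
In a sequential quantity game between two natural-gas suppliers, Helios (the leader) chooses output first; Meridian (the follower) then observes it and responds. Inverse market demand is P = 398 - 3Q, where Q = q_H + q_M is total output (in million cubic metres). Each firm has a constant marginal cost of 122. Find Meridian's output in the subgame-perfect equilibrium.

23

The follower Meridian best-responds to any q_H: π_M = (398 - 3Q)q_M - 122q_M.
∂π_M/∂q_M = 276 - 3q_H - 6q_M = 0 gives the reaction function q_M = (276 - 3q_H)/6.
Helios substitutes q_M(q_H) into its own profit: π_H = q_H(398 - 3q_H - (276 - 3q_H)/2) - 122q_H = (260 - (3/2)q_H)q_H - 122q_H.
Maximising: ∂π_H/∂q_H = 138 - 3q_H = 0, giving q_H = 46.
Then q_M = (276 - 3·46)/6 = 23.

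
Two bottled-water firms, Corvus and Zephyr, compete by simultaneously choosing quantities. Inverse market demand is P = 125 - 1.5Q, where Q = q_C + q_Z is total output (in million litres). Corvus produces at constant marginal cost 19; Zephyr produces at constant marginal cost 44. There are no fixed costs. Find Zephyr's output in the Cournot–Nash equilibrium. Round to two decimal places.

12.44

Corvus's profit: π_C = (125 - 1.5Q)q_C - (19q_C). Setting ∂π_C/∂q_C = 0: 106 - 3q_C - (3/2)(q_Z) = 0.
Zephyr's profit: π_Z = (125 - 1.5Q)q_Z - (44q_Z). Setting ∂π_Z/∂q_Z = 0: 81 - 3q_Z - (3/2)(q_C) = 0.
So q_C = (106 - (3/2)q_Z)/3 and q_Z = (81 - (3/2)q_C)/3.
Solving the pair: q_C = 262/9, q_Z = 112/9.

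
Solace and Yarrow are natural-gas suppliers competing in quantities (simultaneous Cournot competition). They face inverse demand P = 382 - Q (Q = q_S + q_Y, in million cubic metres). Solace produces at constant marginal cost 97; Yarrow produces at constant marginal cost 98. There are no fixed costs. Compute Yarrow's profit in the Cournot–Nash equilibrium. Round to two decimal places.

Solace's profit: π_S = (382 - Q)q_S - (97q_S). Setting ∂π_S/∂q_S = 0: 285 - 2q_S - (q_Y) = 0.
Yarrow's profit: π_Y = (382 - Q)q_Y - (98q_Y). Setting ∂π_Y/∂q_Y = 0: 284 - 2q_Y - (q_S) = 0.
So q_S = (285 - q_Y)/2 and q_Y = (284 - q_S)/2.
Substituting one into the other gives q_S = 286/3 and q_Y = 283/3.
Price P = 382 - 569/3 = 577/3.
Yarrow's profit: (577/3 - 98)·(283/3) = 8898.7778.

8898.78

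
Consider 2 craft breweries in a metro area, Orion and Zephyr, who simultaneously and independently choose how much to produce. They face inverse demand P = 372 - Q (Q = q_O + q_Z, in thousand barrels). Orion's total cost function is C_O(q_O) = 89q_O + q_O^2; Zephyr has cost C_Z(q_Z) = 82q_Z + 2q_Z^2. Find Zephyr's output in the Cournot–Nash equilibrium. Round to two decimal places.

Orion's profit: π_O = (372 - Q)q_O - (89q_O + q_O²). Setting ∂π_O/∂q_O = 0: 283 - 4q_O - (q_Z) = 0.
Zephyr's profit: π_Z = (372 - Q)q_Z - (82q_Z + 2q_Z²). Setting ∂π_Z/∂q_Z = 0: 290 - 6q_Z - (q_O) = 0.
Rearranging gives the reaction functions q_O = (283 - q_Z)/4 and q_Z = (290 - q_O)/6.
Substituting one into the other gives q_O = 1408/23 and q_Z = 877/23.

38.13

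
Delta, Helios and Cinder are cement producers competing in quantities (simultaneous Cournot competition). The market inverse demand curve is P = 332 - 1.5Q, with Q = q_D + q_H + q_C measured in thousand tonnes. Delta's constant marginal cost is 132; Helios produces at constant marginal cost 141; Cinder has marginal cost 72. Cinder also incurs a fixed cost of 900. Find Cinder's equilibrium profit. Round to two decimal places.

Delta's profit: π_D = (332 - 1.5Q)q_D - (132q_D). Setting ∂π_D/∂q_D = 0: 200 - 3q_D - (3/2)(q_H + q_C) = 0.
Helios's profit: π_H = (332 - 1.5Q)q_H - (141q_H). Setting ∂π_H/∂q_H = 0: 191 - 3q_H - (3/2)(q_D + q_C) = 0.
Cinder's profit: π_C = (332 - 1.5Q)q_C - (72q_C). Setting ∂π_C/∂q_C = 0: 260 - 3q_C - (3/2)(q_D + q_H) = 0.
Adding the 3 first-order conditions: 651 − 6Q = 0, so Q = 217/2.
Back-substituting: q_D = (200 − 651/4)/(3/2) = 149/6, q_H = (191 − 651/4)/(3/2) = 113/6, q_C = (260 − 651/4)/(3/2) = 389/6.
Price P = 332 - (3/2)·(217/2) = 677/4.
Cinder's profit: (677/4 - 72)·(389/6) - 900 = 5405.0417.

5405.04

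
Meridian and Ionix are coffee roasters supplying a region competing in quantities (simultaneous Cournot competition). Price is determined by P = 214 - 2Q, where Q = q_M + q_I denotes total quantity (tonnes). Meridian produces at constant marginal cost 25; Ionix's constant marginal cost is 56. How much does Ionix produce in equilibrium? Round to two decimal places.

Meridian's profit: π_M = (214 - 2Q)q_M - (25q_M). Setting ∂π_M/∂q_M = 0: 189 - 4q_M - 2(q_I) = 0.
Ionix's first-order condition: 158 - 4q_I - 2(q_M) = 0.
Rearranging gives the reaction functions q_M = (189 - 2q_I)/4 and q_I = (158 - 2q_M)/4.
Substituting one into the other gives q_M = 110/3 and q_I = 127/6.

21.17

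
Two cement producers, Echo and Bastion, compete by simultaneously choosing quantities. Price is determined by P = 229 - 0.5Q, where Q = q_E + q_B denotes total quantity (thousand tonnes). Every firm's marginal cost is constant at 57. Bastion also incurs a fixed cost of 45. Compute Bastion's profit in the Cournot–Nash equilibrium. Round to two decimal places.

6529.22

A representative firm's profit is π_i = q_i(229 - 0.5Q) - 57q_i.
Setting ∂π_i/∂q_i = 0 with rivals' quantities fixed: 172 - q_i - (1/2)q_j = 0.
By symmetry each firm produces the same amount; substituting q_j = q_i yields q_i = 172/(3/2) = 344/3.
Price P = 229 - (1/2)·(688/3) = 343/3.
Bastion's profit: (343/3 - 57)·(344/3) - 45 = 6529.2222.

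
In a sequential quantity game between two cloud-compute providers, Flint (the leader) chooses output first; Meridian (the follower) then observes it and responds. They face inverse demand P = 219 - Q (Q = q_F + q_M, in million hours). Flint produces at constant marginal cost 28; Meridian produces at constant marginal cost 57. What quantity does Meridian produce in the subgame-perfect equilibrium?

The follower Meridian best-responds to any q_F: π_M = (219 - Q)q_M - 57q_M.
∂π_M/∂q_M = 162 - q_F - 2q_M = 0 gives the reaction function q_M = (162 - q_F)/2.
The leader anticipates this reaction. Substituting into P = 219 - Q gives P = 138 - (1/2)q_F, so π_F = (138 - (1/2)q_F)q_F - 28q_F.
Maximising: ∂π_F/∂q_F = 110 - q_F = 0, giving q_F = 110.
Then q_M = (162 - 110)/2 = 26.

26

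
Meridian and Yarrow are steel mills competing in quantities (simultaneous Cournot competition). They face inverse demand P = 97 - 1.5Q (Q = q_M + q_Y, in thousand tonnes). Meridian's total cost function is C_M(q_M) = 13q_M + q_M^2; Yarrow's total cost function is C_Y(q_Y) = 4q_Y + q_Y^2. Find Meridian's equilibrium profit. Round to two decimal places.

Meridian's profit: π_M = (97 - 1.5Q)q_M - (13q_M + q_M²). Setting ∂π_M/∂q_M = 0: 84 - 5q_M - (3/2)(q_Y) = 0.
Yarrow's first-order condition: 93 - 5q_Y - (3/2)(q_M) = 0.
Rearranging gives the reaction functions q_M = (84 - (3/2)q_Y)/5 and q_Y = (93 - (3/2)q_M)/5.
Substituting one into the other gives q_M = 1122/91 and q_Y = 1356/91.
Price P = 97 - (3/2)·(354/13) = 730/13.
Meridian's profit: (730/13)·(1122/91) - 13·(1122/91) - (1122/91)² = 380.0519.

380.05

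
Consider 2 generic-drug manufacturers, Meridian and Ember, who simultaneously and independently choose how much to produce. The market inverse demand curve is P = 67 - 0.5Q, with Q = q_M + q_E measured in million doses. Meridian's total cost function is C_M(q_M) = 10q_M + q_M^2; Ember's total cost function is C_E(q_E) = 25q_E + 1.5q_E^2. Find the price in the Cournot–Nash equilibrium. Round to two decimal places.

54.04

Meridian's profit: π_M = (67 - 0.5Q)q_M - (10q_M + q_M²). Setting ∂π_M/∂q_M = 0: 57 - 3q_M - (1/2)(q_E) = 0.
Ember's first-order condition: 42 - 4q_E - (1/2)(q_M) = 0.
Rearranging gives the reaction functions q_M = (57 - (1/2)q_E)/3 and q_E = (42 - (1/2)q_M)/4.
Substituting one into the other gives q_M = 828/47 and q_E = 390/47.
Total output Q = 1218/47, so price P = 67 - (1/2)·(1218/47) = 54.0426.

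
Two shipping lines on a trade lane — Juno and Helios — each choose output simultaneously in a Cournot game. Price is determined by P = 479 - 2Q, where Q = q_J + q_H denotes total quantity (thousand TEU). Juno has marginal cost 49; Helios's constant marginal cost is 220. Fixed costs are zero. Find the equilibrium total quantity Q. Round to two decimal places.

Juno's profit: π_J = (479 - 2Q)q_J - (49q_J). Setting ∂π_J/∂q_J = 0: 430 - 4q_J - 2(q_H) = 0.
Helios's first-order condition: 259 - 4q_H - 2(q_J) = 0.
So q_J = (430 - 2q_H)/4 and q_H = (259 - 2q_J)/4.
Solving the pair: q_J = 601/6, q_H = 44/3.
Total output Q = 601/6 + 44/3 = 689/6.

114.83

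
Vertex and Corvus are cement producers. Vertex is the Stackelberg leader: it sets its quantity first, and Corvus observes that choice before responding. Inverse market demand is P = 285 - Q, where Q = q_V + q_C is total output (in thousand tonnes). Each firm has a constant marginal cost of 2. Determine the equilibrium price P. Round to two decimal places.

The follower Corvus best-responds to any q_V: π_C = (285 - Q)q_C - 2q_C.
Setting the follower's marginal profit to zero, 283 - q_V - 2q_C = 0, i.e. q_C = (283 - q_V)/2.
The leader anticipates this reaction. Substituting into P = 285 - Q gives P = 287/2 - (1/2)q_V, so π_V = (287/2 - (1/2)q_V)q_V - 2q_V.
Maximising: ∂π_V/∂q_V = 283/2 - q_V = 0, giving q_V = 283/2.
Then q_C = (283 - 283/2)/2 = 283/4.
Total output Q = 849/4, so price P = 285 - 849/4 = 291/4.

72.75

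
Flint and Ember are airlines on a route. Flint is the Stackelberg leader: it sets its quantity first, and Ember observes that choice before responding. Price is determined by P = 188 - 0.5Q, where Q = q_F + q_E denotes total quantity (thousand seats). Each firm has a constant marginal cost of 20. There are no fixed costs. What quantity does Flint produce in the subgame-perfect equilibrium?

168

The follower Ember best-responds to any q_F: π_E = (188 - 0.5Q)q_E - 20q_E.
Follower FOC: 168 - (1/2)q_F - q_E = 0, so q_E(q_F) = (168 - (1/2)q_F).
Flint substitutes q_E(q_F) into its own profit: π_F = q_F(188 - (1/2)q_F - (168 - (1/2)q_F)/2) - 20q_F = (104 - (1/4)q_F)q_F - 20q_F.
The leader's first-order condition 84 - (1/2)q_F = 0 yields q_F = 168.
Then q_E = (168 - (1/2)·168) = 84.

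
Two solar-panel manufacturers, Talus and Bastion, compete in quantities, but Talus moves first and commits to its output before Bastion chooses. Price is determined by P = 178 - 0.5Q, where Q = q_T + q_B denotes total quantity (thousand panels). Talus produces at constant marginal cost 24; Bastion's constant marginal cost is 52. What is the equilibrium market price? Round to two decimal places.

Solve by backward induction. Given q_T, the follower Bastion maximises π_B = (178 - (1/2)q_T - (1/2)q_B)q_B - 52q_B.
Setting the follower's marginal profit to zero, 126 - (1/2)q_T - q_B = 0, i.e. q_B = (126 - (1/2)q_T).
Talus substitutes q_B(q_T) into its own profit: π_T = q_T(178 - (1/2)q_T - (126 - (1/2)q_T)/2) - 24q_T = (115 - (1/4)q_T)q_T - 24q_T.
The leader's first-order condition 91 - (1/2)q_T = 0 yields q_T = 182.
Then q_B = (126 - (1/2)·182) = 35.
Total output Q = 217, so price P = 178 - (1/2)·217 = 139/2.

69.50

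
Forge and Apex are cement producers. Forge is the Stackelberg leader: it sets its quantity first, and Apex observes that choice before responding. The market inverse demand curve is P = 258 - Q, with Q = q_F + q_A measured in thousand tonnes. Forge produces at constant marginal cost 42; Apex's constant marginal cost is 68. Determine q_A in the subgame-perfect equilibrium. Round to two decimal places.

34.50

The follower Apex best-responds to any q_F: π_A = (258 - Q)q_A - 68q_A.
Follower FOC: 190 - q_F - 2q_A = 0, so q_A(q_F) = (190 - q_F)/2.
The leader anticipates this reaction. Substituting into P = 258 - Q gives P = 163 - (1/2)q_F, so π_F = (163 - (1/2)q_F)q_F - 42q_F.
Maximising: ∂π_F/∂q_F = 121 - q_F = 0, giving q_F = 121.
Then q_A = (190 - 121)/2 = 69/2.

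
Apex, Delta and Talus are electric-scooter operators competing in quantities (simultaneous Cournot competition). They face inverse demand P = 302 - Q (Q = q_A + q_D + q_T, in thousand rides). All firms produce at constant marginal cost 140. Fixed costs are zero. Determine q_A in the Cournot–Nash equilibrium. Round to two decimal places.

A representative firm's profit is π_i = q_i(302 - Q) - 140q_i.
Setting ∂π_i/∂q_i = 0 with rivals' quantities fixed: 162 - 2q_i - Σ_{j≠i} q_j = 0.
With identical firms every q_j equals q_i, so Σ_{j≠i} q_j = 2q_i and 162 = 4q_i, giving q_i = 81/2.

40.50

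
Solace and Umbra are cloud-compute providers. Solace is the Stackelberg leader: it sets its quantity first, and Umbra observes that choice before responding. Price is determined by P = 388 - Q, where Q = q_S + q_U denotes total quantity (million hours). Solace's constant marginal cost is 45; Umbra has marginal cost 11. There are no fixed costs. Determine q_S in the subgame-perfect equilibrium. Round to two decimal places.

154.50

Solve by backward induction. Given q_S, the follower Umbra maximises π_U = (388 - q_S - q_U)q_U - 11q_U.
Follower FOC: 377 - q_S - 2q_U = 0, so q_U(q_S) = (377 - q_S)/2.
Solace substitutes q_U(q_S) into its own profit: π_S = q_S(388 - q_S - (377 - q_S)/2) - 45q_S = (399/2 - (1/2)q_S)q_S - 45q_S.
The leader's first-order condition 309/2 - q_S = 0 yields q_S = 309/2.
Then q_U = (377 - 309/2)/2 = 445/4.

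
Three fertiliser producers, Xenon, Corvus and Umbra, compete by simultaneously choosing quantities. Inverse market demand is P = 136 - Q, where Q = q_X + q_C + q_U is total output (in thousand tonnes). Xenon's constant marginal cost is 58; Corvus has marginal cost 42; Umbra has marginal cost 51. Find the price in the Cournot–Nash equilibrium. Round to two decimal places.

71.75

Xenon's profit: π_X = (136 - Q)q_X - (58q_X). Setting ∂π_X/∂q_X = 0: 78 - 2q_X - (q_C + q_U) = 0.
Corvus's first-order condition: 94 - 2q_C - (q_X + q_U) = 0.
Umbra's profit: π_U = (136 - Q)q_U - (51q_U). Setting ∂π_U/∂q_U = 0: 85 - 2q_U - (q_X + q_C) = 0.
Summing all 3 equations gives 257 − 4Q = 0, hence Q = 257/4.
Back-substituting: q_X = (78 − 257/4) = 55/4, q_C = (94 − 257/4) = 119/4, q_U = (85 − 257/4) = 83/4.
Total output Q = 257/4, so price P = 136 - 257/4 = 287/4.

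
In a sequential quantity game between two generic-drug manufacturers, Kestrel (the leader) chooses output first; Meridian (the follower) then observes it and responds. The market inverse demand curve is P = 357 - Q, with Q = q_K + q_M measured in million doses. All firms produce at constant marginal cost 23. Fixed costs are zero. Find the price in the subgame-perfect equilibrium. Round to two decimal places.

106.50

The follower Meridian best-responds to any q_K: π_M = (357 - Q)q_M - 23q_M.
∂π_M/∂q_M = 334 - q_K - 2q_M = 0 gives the reaction function q_M = (334 - q_K)/2.
The leader anticipates this reaction. Substituting into P = 357 - Q gives P = 190 - (1/2)q_K, so π_K = (190 - (1/2)q_K)q_K - 23q_K.
The leader's first-order condition 167 - q_K = 0 yields q_K = 167.
Then q_M = (334 - 167)/2 = 167/2.
Total output Q = 501/2, so price P = 357 - 501/2 = 213/2.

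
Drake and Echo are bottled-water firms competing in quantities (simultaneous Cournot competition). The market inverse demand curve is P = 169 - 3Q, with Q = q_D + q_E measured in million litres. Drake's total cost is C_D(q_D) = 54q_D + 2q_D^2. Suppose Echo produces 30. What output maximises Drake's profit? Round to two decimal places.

2.50

With the rival's output fixed at 30, Drake's profit is π_D = (169 - 3·30 - 3q_D)q_D - (54q_D + 2q_D²) = (79 - 3q_D)q_D - (54q_D + 2q_D²).
∂π_D/∂q_D = 25 - 10q_D = 0, so q_D = 5/2.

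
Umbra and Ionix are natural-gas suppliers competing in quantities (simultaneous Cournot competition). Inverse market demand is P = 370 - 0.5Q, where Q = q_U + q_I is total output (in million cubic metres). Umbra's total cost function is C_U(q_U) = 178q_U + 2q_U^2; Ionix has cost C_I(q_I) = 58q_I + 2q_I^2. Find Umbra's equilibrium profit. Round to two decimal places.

2638.16

Umbra's profit: π_U = (370 - 0.5Q)q_U - (178q_U + 2q_U²). Setting ∂π_U/∂q_U = 0: 192 - 5q_U - (1/2)(q_I) = 0.
Ionix's first-order condition: 312 - 5q_I - (1/2)(q_U) = 0.
Best responses: q_U = (192 - (1/2)q_I)/5, q_I = (312 - (1/2)q_U)/5.
Substituting one into the other gives q_U = 1072/33 and q_I = 1952/33.
Price P = 370 - (1/2)·(1008/11) = 324.1818.
Umbra's profit: 324.1818·(1072/33) - 178·(1072/33) - 2(1072/33)² = 2638.1635.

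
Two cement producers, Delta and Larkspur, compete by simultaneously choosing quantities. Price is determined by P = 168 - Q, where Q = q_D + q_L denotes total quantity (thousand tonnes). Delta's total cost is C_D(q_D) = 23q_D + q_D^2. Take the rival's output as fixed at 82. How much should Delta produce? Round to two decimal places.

15.75

With the rival's output fixed at 82, Delta's profit is π_D = (168 - 82 - q_D)q_D - (23q_D + q_D²) = (86 - q_D)q_D - (23q_D + q_D²).
∂π_D/∂q_D = 63 - 4q_D = 0, so q_D = 63/4.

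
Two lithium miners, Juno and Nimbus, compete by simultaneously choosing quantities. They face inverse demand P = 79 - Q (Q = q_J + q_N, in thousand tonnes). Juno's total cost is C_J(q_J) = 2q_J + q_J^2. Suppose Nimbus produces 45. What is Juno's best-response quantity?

8

With the rival's output fixed at 45, Juno's profit is π_J = (79 - 45 - q_J)q_J - (2q_J + q_J²) = (34 - q_J)q_J - (2q_J + q_J²).
∂π_J/∂q_J = 32 - 4q_J = 0, so q_J = 8.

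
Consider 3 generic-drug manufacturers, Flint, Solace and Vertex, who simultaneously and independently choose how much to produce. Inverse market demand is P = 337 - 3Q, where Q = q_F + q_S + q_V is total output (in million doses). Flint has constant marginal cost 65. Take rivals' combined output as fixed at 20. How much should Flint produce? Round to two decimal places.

With rivals' combined output fixed at 20, Flint's profit is π_F = (337 - 3·20 - 3q_F)q_F - (65q_F) = (277 - 3q_F)q_F - (65q_F).
∂π_F/∂q_F = 212 - 6q_F = 0, so q_F = 106/3.

35.33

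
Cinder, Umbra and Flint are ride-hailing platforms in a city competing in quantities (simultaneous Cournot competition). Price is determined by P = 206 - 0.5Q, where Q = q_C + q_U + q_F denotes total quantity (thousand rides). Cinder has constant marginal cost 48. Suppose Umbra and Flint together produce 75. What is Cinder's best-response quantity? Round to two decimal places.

120.50

With rivals' combined output fixed at 75, Cinder's profit is π_C = (206 - (1/2)·75 - (1/2)q_C)q_C - (48q_C) = (337/2 - (1/2)q_C)q_C - (48q_C).
∂π_C/∂q_C = 241/2 - q_C = 0, so q_C = 241/2.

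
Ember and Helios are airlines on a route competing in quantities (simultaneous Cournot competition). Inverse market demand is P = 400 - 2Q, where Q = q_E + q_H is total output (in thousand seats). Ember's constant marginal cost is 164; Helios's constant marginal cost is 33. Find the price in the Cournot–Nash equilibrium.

199

Ember's profit: π_E = (400 - 2Q)q_E - (164q_E). Setting ∂π_E/∂q_E = 0: 236 - 4q_E - 2(q_H) = 0.
Helios's profit: π_H = (400 - 2Q)q_H - (33q_H). Setting ∂π_H/∂q_H = 0: 367 - 4q_H - 2(q_E) = 0.
So q_E = (236 - 2q_H)/4 and q_H = (367 - 2q_E)/4.
Solving the pair: q_E = 35/2, q_H = 83.
Total output Q = 201/2, so price P = 400 - 2·(201/2) = 199.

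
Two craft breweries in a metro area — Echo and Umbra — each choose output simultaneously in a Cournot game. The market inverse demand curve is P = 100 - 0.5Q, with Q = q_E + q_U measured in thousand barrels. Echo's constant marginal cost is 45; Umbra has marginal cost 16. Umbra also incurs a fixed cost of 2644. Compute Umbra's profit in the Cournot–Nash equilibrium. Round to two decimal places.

193.56

Echo's profit: π_E = (100 - 0.5Q)q_E - (45q_E). Setting ∂π_E/∂q_E = 0: 55 - q_E - (1/2)(q_U) = 0.
Umbra's first-order condition: 84 - q_U - (1/2)(q_E) = 0.
Best responses: q_E = (55 - (1/2)q_U), q_U = (84 - (1/2)q_E).
Solving the pair: q_E = 52/3, q_U = 226/3.
Price P = 100 - (1/2)·(278/3) = 161/3.
Umbra's profit: (161/3 - 16)·(226/3) - 2644 = 1742/9.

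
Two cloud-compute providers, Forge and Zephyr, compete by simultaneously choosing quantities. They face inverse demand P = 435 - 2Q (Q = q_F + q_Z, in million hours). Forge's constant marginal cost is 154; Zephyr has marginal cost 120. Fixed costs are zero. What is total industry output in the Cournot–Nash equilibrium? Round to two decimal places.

Forge's profit: π_F = (435 - 2Q)q_F - (154q_F). Setting ∂π_F/∂q_F = 0: 281 - 4q_F - 2(q_Z) = 0.
Zephyr's profit: π_Z = (435 - 2Q)q_Z - (120q_Z). Setting ∂π_Z/∂q_Z = 0: 315 - 4q_Z - 2(q_F) = 0.
Best responses: q_F = (281 - 2q_Z)/4, q_Z = (315 - 2q_F)/4.
Substituting one into the other gives q_F = 247/6 and q_Z = 349/6.
Total output Q = 247/6 + 349/6 = 298/3.

99.33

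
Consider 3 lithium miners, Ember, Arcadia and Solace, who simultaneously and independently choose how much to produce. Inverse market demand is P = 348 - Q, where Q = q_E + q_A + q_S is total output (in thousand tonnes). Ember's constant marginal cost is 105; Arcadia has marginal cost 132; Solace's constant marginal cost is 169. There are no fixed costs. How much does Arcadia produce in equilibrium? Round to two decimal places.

56.50

Ember's profit: π_E = (348 - Q)q_E - (105q_E). Setting ∂π_E/∂q_E = 0: 243 - 2q_E - (q_A + q_S) = 0.
Arcadia's first-order condition: 216 - 2q_A - (q_E + q_S) = 0.
Solace's first-order condition: 179 - 2q_S - (q_E + q_A) = 0.
Adding the 3 first-order conditions: 638 − 4Q = 0, so Q = 319/2.
Back-substituting: q_E = (243 − 319/2) = 167/2, q_A = (216 − 319/2) = 113/2, q_S = (179 − 319/2) = 39/2.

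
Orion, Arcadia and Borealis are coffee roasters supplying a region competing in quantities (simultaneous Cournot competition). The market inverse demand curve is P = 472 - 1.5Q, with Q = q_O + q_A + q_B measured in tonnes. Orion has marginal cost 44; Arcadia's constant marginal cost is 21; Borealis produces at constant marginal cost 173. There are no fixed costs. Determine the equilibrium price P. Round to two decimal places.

177.50

Orion's profit: π_O = (472 - 1.5Q)q_O - (44q_O). Setting ∂π_O/∂q_O = 0: 428 - 3q_O - (3/2)(q_A + q_B) = 0.
Arcadia's first-order condition: 451 - 3q_A - (3/2)(q_O + q_B) = 0.
Borealis's first-order condition: 299 - 3q_B - (3/2)(q_O + q_A) = 0.
Summing all 3 equations gives 1178 − 6Q = 0, hence Q = 589/3.
Back-substituting: q_O = (428 − 589/2)/(3/2) = 89, q_A = (451 − 589/2)/(3/2) = 313/3, q_B = (299 − 589/2)/(3/2) = 3.
Total output Q = 589/3, so price P = 472 - (3/2)·(589/3) = 355/2.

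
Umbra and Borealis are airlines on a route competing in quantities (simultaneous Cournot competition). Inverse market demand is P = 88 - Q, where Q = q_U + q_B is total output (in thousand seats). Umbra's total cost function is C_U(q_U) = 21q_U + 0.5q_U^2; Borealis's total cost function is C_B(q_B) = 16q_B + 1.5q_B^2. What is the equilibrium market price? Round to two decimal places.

Umbra's profit: π_U = (88 - Q)q_U - (21q_U + (1/2)q_U²). Setting ∂π_U/∂q_U = 0: 67 - 3q_U - (q_B) = 0.
Borealis's profit: π_B = (88 - Q)q_B - (16q_B + (3/2)q_B²). Setting ∂π_B/∂q_B = 0: 72 - 5q_B - (q_U) = 0.
So q_U = (67 - q_B)/3 and q_B = (72 - q_U)/5.
Solving the pair: q_U = 263/14, q_B = 149/14.
Total output Q = 206/7, so price P = 88 - 206/7 = 410/7.

58.57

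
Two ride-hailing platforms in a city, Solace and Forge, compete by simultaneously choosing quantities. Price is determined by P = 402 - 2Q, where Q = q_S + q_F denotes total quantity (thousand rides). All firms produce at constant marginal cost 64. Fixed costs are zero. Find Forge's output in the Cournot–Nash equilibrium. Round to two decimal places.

56.33

A representative firm's profit is π_i = q_i(402 - 2Q) - 64q_i.
First-order condition (treating rivals' output as given): 338 - 4q_i - 2q_j = 0.
By symmetry each firm produces the same amount; substituting q_j = q_i yields q_i = 338/6 = 169/3.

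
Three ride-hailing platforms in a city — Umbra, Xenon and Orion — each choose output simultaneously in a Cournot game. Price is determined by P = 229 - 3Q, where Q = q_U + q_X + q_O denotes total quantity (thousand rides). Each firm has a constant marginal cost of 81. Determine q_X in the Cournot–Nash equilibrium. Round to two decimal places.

Each firm earns π_i = (229 - 3Q)q_i - 81q_i.
Setting ∂π_i/∂q_i = 0 with rivals' quantities fixed: 148 - 6q_i - 3·Σ_{j≠i} q_j = 0.
By symmetry each firm produces the same amount; substituting Σ_{j≠i} q_j = 2q_i yields q_i = 148/12 = 37/3.

12.33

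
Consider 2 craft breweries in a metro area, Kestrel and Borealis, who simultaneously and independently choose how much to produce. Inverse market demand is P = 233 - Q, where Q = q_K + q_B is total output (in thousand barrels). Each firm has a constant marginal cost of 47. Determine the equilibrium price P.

109

A representative firm's profit is π_i = q_i(233 - Q) - 47q_i.
Setting ∂π_i/∂q_i = 0 with rivals' quantities fixed: 186 - 2q_i - q_j = 0.
With identical firms every q_j equals q_i, so q_j = q_i and 186 = 3q_i, giving q_i = 62.
Total output Q = 124, so price P = 233 - 124 = 109.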